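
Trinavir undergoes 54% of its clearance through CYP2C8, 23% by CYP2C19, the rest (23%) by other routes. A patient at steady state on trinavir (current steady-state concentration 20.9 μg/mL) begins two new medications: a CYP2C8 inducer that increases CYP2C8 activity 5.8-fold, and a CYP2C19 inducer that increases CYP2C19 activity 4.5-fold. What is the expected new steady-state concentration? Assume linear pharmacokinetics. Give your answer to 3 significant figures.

The CYP2C8 pathway (54% of clearance) increases to 5.8× activity: 0.54 × 5.8 = 3.132.
The CYP2C19 pathway (23% of clearance) is boosted to 4.5× activity: 0.23 × 4.5 = 1.035.
The remaining 23% of clearance is unaffected.
Relative clearance = 3.132 + 1.035 + 0.23 = 4.397.
Steady-state concentration ∝ 1/CL: new value = 20.9 / 4.397 = 4.75 μg/mL.

4.75 μg/mL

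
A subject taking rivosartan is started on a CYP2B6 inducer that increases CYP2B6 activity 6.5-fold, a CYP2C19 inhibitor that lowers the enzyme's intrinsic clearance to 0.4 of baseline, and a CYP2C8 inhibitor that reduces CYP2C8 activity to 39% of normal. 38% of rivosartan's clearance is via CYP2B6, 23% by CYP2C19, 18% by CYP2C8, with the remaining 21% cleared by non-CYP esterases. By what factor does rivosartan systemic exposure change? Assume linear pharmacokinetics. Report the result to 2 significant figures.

0.35

CYP2B6: 0.38 × 6.5 = 2.47
CYP2C19: 0.23 × 0.4 = 0.092
CYP2C8: 0.18 × 0.39 = 0.0702
Other: 0.21 (unchanged)
New clearance relative to baseline: 2.47 + 0.092 + 0.0702 + 0.21 = 2.8422.
Systemic exposure ∝ 1/CL: fold-change = 1 / 2.8422 = 0.35.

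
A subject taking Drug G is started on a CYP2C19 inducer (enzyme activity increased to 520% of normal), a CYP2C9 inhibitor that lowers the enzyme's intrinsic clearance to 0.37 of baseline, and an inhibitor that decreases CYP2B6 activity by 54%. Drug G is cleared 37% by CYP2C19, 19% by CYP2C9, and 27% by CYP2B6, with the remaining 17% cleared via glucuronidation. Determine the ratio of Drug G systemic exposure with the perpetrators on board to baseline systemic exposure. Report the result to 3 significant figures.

0.437

The CYP2C19 pathway (37% of clearance) increases to 5.2× activity: 0.37 × 5.2 = 1.924.
The CYP2C9 pathway (19% of clearance) falls to 0.37× activity: 0.19 × 0.37 = 0.0703.
The CYP2B6 pathway (27% of clearance) is reduced to 0.46× activity: 0.27 × 0.46 = 0.1242.
The remaining 17% of clearance is unaffected.
New clearance relative to baseline: 1.924 + 0.0703 + 0.1242 + 0.17 = 2.2885.
Systemic exposure ∝ 1/CL: fold-change = 1 / 2.2885 = 0.437.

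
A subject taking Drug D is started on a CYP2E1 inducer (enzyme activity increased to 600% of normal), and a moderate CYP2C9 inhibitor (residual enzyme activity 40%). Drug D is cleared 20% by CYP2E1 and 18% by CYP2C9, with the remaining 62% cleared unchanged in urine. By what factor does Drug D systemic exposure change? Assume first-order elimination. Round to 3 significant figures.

The CYP2E1 pathway (20% of clearance) is boosted to 6× activity: 0.2 × 6 = 1.2.
The CYP2C9 pathway (18% of clearance) falls to 0.4× activity: 0.18 × 0.4 = 0.072.
The remaining 62% of clearance is unaffected.
CL_new/CL_old = 1.2 + 0.072 + 0.62 = 1.892.
Systemic exposure ∝ 1/CL: fold-change = 1 / 1.892 = 0.529.

0.529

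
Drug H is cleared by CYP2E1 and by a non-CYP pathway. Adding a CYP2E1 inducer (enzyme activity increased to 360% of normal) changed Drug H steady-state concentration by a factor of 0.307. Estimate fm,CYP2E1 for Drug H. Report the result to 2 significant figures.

0.87

CL'/CL = 1 / 0.307 = 3.257
3.6·fm + (1 − fm) = 3.257
fm = (3.257 − 1) / (3.6 − 1) = 0.87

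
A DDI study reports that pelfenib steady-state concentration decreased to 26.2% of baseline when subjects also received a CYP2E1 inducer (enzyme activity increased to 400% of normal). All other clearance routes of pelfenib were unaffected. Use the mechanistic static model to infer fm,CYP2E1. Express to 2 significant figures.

Let fm be the CYP2E1 fraction. New clearance relative to baseline = fm × 4 + (1 − fm).
Steady-state concentration ratio = 1 / (new CL fraction), so new CL fraction = 1 / 0.262 = 3.817.
fm × 4 + 1 − fm = 3.817  ⇒  fm × (4 − 1) = 2.817  ⇒  fm = 0.94.

0.94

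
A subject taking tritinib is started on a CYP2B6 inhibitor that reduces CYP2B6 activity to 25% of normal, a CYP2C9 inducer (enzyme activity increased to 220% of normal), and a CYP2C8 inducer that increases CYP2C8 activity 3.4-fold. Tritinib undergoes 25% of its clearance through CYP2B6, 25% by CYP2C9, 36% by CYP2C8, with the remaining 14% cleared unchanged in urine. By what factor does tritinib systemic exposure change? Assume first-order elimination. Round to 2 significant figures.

The CYP2B6 pathway (25% of clearance) falls to 0.25× activity: 0.25 × 0.25 = 0.0625.
The CYP2C9 pathway (25% of clearance) is boosted to 2.2× activity: 0.25 × 2.2 = 0.55.
The CYP2C8 pathway (36% of clearance) rises to 3.4× activity: 0.36 × 3.4 = 1.224.
The remaining 14% of clearance is unaffected.
New clearance relative to baseline: 0.0625 + 0.55 + 1.224 + 0.14 = 1.9765.
Because systemic exposure varies inversely with clearance, the combined effect is 1 / 1.9765 = 0.51.

0.51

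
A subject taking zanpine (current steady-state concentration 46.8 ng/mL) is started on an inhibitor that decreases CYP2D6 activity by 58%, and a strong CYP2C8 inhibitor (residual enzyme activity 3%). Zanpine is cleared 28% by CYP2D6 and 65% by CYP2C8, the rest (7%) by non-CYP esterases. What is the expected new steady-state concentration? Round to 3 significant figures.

The CYP2D6 pathway (28% of clearance) falls to 0.42× activity: 0.28 × 0.42 = 0.1176.
The CYP2C8 pathway (65% of clearance) is reduced to 0.03× activity: 0.65 × 0.03 = 0.0195.
Non-CYP routes (7%) are unchanged.
Relative clearance = 0.1176 + 0.0195 + 0.07 = 0.2071.
New steady-state concentration = 46.8 / 0.2071 = 226 ng/mL (concentration scales inversely with clearance).

226 ng/mL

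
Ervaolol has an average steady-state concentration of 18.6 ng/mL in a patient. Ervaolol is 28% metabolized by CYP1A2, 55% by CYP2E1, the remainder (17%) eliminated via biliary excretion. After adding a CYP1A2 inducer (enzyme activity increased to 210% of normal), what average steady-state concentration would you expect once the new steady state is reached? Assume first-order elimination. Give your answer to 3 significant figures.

14.2 ng/mL

CYP1A2: 0.28 × 2.1 = 0.588
CYP2E1: 0.55 (unchanged)
Other: 0.17 (unchanged)
Relative clearance = 0.588 + 0.55 + 0.17 = 1.308.
With dosing unchanged, average steady-state concentration scales as 1/CL: 18.6 / 1.308 = 14.2 ng/mL.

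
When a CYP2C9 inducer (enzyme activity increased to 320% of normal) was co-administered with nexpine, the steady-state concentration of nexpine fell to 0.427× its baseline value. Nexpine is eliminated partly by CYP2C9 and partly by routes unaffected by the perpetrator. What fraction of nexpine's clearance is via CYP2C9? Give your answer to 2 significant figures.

0.61

Write x for the fraction cleared via CYP2C9. The observed steady-state concentration change means clearance rose to 1/0.427 = 2.342 of baseline.
Setting x·3.2 + (1 − x) = 2.342 and solving: x = (2.342 − 1)/(3.2 − 1) = 0.61.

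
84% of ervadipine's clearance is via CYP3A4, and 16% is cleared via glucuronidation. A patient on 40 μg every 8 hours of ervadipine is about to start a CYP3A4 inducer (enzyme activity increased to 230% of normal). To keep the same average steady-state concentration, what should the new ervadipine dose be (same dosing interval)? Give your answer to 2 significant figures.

The CYP3A4 pathway (84% of clearance) increases to 2.3× activity: 0.84 × 2.3 = 1.932.
The remaining 16% of clearance is unaffected.
Relative clearance = 1.932 + 0.16 = 2.092.
Exposure is unchanged when dose changes in proportion to clearance. New dose = 40 μg × 2.092 = 84 μg.

84 μg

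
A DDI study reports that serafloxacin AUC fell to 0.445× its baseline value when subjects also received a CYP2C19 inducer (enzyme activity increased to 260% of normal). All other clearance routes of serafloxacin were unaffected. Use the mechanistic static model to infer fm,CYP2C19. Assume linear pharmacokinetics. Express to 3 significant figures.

CL'/CL = 1 / 0.445 = 2.247
2.6·fm + (1 − fm) = 2.247
fm = (2.247 − 1) / (2.6 − 1) = 0.779

0.779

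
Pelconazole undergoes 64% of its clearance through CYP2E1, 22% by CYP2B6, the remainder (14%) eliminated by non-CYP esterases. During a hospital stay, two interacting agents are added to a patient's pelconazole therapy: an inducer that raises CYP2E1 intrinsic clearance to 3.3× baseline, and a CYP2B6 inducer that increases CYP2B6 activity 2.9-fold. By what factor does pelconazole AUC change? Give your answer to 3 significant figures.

0.346

The CYP2E1 pathway (64% of clearance) increases to 3.3× activity: 0.64 × 3.3 = 2.112.
The CYP2B6 pathway (22% of clearance) rises to 2.9× activity: 0.22 × 2.9 = 0.638.
The remaining 14% of clearance is unaffected.
New clearance relative to baseline: 2.112 + 0.638 + 0.14 = 2.89.
Net AUC ratio = 1 / 2.89 = 0.346.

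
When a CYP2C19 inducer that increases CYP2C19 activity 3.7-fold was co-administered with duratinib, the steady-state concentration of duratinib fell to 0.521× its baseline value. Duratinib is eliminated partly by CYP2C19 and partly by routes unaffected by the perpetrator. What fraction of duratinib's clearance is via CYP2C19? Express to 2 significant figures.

0.34

Let x = fm,CYP2C19. Because steady-state concentration ∝ 1/CL, relative clearance rose to 1/0.521 = 1.919.
Only the CYP2C19 route changed, so 1.919 = x·3.7 + (1 − x), giving x = 0.34.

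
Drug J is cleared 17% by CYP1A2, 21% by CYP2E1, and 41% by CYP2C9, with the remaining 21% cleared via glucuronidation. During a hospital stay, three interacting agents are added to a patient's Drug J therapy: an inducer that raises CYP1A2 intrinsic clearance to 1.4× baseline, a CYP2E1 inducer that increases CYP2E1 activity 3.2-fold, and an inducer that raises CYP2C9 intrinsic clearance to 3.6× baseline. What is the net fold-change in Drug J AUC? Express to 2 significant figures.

CYP1A2: 0.17 × 1.4 = 0.238
CYP2E1: 0.21 × 3.2 = 0.672
CYP2C9: 0.41 × 3.6 = 1.476
Other: 0.21 (unchanged)
Relative clearance = 0.238 + 0.672 + 1.476 + 0.21 = 2.596.
Because AUC varies inversely with clearance, the combined effect is 1 / 2.596 = 0.39.

0.39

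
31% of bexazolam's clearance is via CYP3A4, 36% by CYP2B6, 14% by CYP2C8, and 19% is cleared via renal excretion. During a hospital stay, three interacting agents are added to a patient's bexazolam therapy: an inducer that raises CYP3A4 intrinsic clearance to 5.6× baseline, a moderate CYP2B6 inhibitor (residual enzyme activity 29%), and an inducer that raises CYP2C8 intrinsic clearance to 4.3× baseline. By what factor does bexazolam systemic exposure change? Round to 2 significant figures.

0.38

The CYP3A4 pathway (31% of clearance) is boosted to 5.6× activity: 0.31 × 5.6 = 1.736.
The CYP2B6 pathway (36% of clearance) falls to 0.29× activity: 0.36 × 0.29 = 0.1044.
The CYP2C8 pathway (14% of clearance) increases to 4.3× activity: 0.14 × 4.3 = 0.602.
The remaining 19% of clearance is unaffected.
CL_new/CL_old = 1.736 + 0.1044 + 0.602 + 0.19 = 2.6324.
Because systemic exposure varies inversely with clearance, the combined effect is 1 / 2.6324 = 0.38.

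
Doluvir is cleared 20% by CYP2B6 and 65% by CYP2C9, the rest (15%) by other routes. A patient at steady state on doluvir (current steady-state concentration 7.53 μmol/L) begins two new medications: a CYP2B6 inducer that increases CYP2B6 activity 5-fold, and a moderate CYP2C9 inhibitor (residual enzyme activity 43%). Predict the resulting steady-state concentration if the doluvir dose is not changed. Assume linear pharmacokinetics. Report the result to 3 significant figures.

5.27 μmol/L

The CYP2B6 pathway (20% of clearance) rises to 5× activity: 0.2 × 5 = 1.
The CYP2C9 pathway (65% of clearance) drops to 0.43× activity: 0.65 × 0.43 = 0.2795.
Non-CYP routes (15%) are unchanged.
CL_new/CL_old = 1 + 0.2795 + 0.15 = 1.4295.
New steady-state concentration = 7.53 / 1.4295 = 5.27 μmol/L (concentration scales inversely with clearance).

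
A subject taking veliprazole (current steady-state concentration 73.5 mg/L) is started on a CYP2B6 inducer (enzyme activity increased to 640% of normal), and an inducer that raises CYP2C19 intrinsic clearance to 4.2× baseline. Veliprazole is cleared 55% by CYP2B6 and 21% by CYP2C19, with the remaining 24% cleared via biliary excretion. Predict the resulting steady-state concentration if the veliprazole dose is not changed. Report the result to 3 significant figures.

15.8 mg/L

The CYP2B6 pathway (55% of clearance) is boosted to 6.4× activity: 0.55 × 6.4 = 3.52.
The CYP2C19 pathway (21% of clearance) increases to 4.2× activity: 0.21 × 4.2 = 0.882.
The remaining 24% of clearance is unaffected.
Relative clearance = 3.52 + 0.882 + 0.24 = 4.642.
Steady-state concentration ∝ 1/CL: new value = 73.5 / 4.642 = 15.8 mg/L.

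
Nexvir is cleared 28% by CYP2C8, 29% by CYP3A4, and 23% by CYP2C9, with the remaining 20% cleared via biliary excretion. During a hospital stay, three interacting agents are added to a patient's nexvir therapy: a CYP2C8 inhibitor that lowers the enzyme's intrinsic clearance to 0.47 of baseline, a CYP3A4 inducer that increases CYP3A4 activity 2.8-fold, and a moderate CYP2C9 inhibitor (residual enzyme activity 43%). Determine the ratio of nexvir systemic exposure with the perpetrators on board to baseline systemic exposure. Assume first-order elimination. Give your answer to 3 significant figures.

0.805

The CYP2C8 pathway (28% of clearance) falls to 0.47× activity: 0.28 × 0.47 = 0.1316.
The CYP3A4 pathway (29% of clearance) is boosted to 2.8× activity: 0.29 × 2.8 = 0.812.
The CYP2C9 pathway (23% of clearance) falls to 0.43× activity: 0.23 × 0.43 = 0.0989.
Non-CYP routes (20%) are unchanged.
CL_new/CL_old = 0.1316 + 0.812 + 0.0989 + 0.2 = 1.2425.
Because systemic exposure varies inversely with clearance, the combined effect is 1 / 1.2425 = 0.805.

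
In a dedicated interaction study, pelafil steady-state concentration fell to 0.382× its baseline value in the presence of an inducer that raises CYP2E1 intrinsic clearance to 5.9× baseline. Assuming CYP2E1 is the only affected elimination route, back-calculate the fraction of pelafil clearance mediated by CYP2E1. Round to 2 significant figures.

CL'/CL = 1 / 0.382 = 2.618
5.9·fm + (1 − fm) = 2.618
fm = (2.618 − 1) / (5.9 − 1) = 0.33

0.33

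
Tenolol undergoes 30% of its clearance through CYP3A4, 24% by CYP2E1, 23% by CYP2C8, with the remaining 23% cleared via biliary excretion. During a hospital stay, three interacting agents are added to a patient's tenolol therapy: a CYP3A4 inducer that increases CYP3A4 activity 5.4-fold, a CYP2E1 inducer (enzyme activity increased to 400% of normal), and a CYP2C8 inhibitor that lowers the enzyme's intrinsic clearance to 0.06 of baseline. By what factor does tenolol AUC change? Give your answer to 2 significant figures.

The CYP3A4 pathway (30% of clearance) increases to 5.4× activity: 0.3 × 5.4 = 1.62.
The CYP2E1 pathway (24% of clearance) increases to 4× activity: 0.24 × 4 = 0.96.
The CYP2C8 pathway (23% of clearance) drops to 0.06× activity: 0.23 × 0.06 = 0.0138.
Non-CYP routes (23%) are unchanged.
New clearance relative to baseline: 1.62 + 0.96 + 0.0138 + 0.23 = 2.8238.
AUC ∝ 1/CL: fold-change = 1 / 2.8238 = 0.35.

0.35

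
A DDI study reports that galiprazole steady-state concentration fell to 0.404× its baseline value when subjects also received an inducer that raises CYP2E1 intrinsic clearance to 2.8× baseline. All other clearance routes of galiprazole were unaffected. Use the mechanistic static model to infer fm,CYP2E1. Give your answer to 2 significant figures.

Write x for the fraction cleared via CYP2E1. The observed steady-state concentration change means clearance rose to 1/0.404 = 2.475 of baseline.
Only the CYP2E1 route changed, so 2.475 = x·2.8 + (1 − x), giving x = 0.82.

0.82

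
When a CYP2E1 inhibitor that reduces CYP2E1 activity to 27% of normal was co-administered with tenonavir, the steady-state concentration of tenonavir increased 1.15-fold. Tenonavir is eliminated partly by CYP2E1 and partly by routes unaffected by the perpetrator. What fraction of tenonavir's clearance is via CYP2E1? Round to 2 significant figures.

0.18

Write x for the fraction cleared via CYP2E1. The observed steady-state concentration change means clearance fell to 1/1.15 = 0.8696 of baseline.
Setting x·0.27 + (1 − x) = 0.8696 and solving: x = (0.8696 − 1)/(0.27 − 1) = 0.18.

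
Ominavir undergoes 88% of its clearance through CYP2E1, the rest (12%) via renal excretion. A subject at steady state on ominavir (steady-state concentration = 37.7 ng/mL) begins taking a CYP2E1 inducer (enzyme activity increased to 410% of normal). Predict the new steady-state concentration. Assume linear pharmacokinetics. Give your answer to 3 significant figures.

The CYP2E1 pathway (88% of clearance) is boosted to 4.1× activity: 0.88 × 4.1 = 3.608.
The remaining 12% of clearance is unaffected.
CL_new/CL_old = 3.608 + 0.12 = 3.728.
New steady-state concentration = baseline ÷ relative clearance = 37.7 / 3.728 = 10.1 ng/mL.

10.1 ng/mL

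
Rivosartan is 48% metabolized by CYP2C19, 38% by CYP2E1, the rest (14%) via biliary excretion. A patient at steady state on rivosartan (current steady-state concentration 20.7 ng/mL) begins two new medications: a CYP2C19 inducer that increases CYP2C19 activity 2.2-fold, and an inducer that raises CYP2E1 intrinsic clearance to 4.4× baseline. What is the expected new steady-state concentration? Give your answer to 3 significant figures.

The CYP2C19 pathway (48% of clearance) increases to 2.2× activity: 0.48 × 2.2 = 1.056.
The CYP2E1 pathway (38% of clearance) rises to 4.4× activity: 0.38 × 4.4 = 1.672.
Non-CYP routes (14%) are unchanged.
Relative clearance = 1.056 + 1.672 + 0.14 = 2.868.
Dividing the baseline by the relative clearance: 20.7 / 2.868 = 7.22 ng/mL.

7.22 ng/mL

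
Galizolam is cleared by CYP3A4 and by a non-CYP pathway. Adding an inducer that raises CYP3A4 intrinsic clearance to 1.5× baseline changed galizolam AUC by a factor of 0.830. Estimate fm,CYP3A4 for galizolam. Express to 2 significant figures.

Write x for the fraction cleared via CYP3A4. The observed AUC change means clearance rose to 1/0.830 = 1.205 of baseline.
Setting x·1.5 + (1 − x) = 1.205 and solving: x = (1.205 − 1)/(1.5 − 1) = 0.41.

0.41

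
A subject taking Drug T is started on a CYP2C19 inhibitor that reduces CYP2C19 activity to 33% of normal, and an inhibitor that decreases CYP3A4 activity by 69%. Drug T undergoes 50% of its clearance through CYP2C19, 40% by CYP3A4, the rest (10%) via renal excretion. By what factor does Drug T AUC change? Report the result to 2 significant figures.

The CYP2C19 pathway (50% of clearance) drops to 0.33× activity: 0.5 × 0.33 = 0.165.
The CYP3A4 pathway (40% of clearance) falls to 0.31× activity: 0.4 × 0.31 = 0.124.
The remaining 10% of clearance is unaffected.
New clearance relative to baseline: 0.165 + 0.124 + 0.1 = 0.389.
Net AUC ratio = 1 / 0.389 = 2.6.

2.6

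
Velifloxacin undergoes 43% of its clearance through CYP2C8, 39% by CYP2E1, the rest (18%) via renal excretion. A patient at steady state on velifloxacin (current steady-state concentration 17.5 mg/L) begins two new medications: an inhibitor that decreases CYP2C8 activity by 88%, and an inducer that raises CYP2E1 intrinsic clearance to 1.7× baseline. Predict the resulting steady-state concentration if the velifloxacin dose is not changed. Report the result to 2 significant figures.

The CYP2C8 pathway (43% of clearance) drops to 0.12× activity: 0.43 × 0.12 = 0.0516.
The CYP2E1 pathway (39% of clearance) is boosted to 1.7× activity: 0.39 × 1.7 = 0.663.
Non-CYP routes (18%) are unchanged.
CL_new/CL_old = 0.0516 + 0.663 + 0.18 = 0.8946.
New steady-state concentration = 17.5 / 0.8946 = 20 mg/L (concentration scales inversely with clearance).

20 mg/L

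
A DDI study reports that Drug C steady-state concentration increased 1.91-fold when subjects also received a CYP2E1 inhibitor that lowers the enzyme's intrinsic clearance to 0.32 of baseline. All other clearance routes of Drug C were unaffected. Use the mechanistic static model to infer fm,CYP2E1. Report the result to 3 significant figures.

Let fm be the CYP2E1 fraction. New clearance relative to baseline = fm × 0.32 + (1 − fm).
Steady-state concentration ratio = 1 / (new CL fraction), so new CL fraction = 1 / 1.91 = 0.5236.
fm × 0.32 + 1 − fm = 0.5236  ⇒  fm × (0.32 − 1) = −0.4764  ⇒  fm = 0.701.

0.701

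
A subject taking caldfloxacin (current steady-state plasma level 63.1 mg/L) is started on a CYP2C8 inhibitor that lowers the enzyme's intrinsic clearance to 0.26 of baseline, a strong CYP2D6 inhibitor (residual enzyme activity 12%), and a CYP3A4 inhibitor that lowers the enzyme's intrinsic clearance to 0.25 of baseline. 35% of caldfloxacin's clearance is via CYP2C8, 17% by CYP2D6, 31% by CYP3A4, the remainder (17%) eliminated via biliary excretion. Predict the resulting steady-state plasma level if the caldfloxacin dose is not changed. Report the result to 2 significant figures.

1.8 × 10² mg/L

CYP2C8: 0.35 × 0.26 = 0.091
CYP2D6: 0.17 × 0.12 = 0.0204
CYP3A4: 0.31 × 0.25 = 0.0775
Other: 0.17 (unchanged)
New clearance relative to baseline: 0.091 + 0.0204 + 0.0775 + 0.17 = 0.3589.
New steady-state plasma level = 63.1 / 0.3589 = 1.8 × 10² mg/L (concentration scales inversely with clearance).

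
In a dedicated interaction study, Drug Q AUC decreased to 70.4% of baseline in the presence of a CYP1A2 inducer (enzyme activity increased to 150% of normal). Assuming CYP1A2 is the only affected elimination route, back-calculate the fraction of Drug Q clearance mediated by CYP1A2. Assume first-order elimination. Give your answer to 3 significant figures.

CL'/CL = 1 / 0.704 = 1.42
1.5·fm + (1 − fm) = 1.42
fm = (1.42 − 1) / (1.5 − 1) = 0.841

0.841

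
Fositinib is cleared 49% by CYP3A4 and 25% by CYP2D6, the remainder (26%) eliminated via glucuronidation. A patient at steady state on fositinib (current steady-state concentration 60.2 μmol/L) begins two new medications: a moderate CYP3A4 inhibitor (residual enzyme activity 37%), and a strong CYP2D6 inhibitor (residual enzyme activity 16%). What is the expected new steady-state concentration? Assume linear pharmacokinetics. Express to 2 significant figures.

1.3 × 10² μmol/L

CYP3A4: 0.49 × 0.37 = 0.1813
CYP2D6: 0.25 × 0.16 = 0.04
Other: 0.26 (unchanged)
CL_new/CL_old = 0.1813 + 0.04 + 0.26 = 0.4813.
Steady-state concentration ∝ 1/CL: new value = 60.2 / 0.4813 = 1.3 × 10² μmol/L.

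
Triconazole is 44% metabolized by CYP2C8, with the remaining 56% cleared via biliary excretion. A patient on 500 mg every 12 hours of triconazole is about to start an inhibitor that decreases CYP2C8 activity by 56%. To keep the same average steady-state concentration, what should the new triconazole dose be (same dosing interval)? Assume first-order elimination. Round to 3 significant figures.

CYP2C8: 0.44 × 0.44 = 0.1936
Other: 0.56 (unchanged)
New clearance relative to baseline: 0.1936 + 0.56 = 0.7536.
Exposure is unchanged when dose changes in proportion to clearance. New dose = 500 mg × 0.7536 = 377 mg.

377 mg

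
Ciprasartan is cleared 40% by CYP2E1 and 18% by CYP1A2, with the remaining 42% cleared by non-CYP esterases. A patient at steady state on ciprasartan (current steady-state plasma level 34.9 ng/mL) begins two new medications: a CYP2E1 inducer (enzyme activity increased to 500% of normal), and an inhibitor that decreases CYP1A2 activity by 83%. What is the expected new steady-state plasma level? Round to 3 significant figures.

14.2 ng/mL

The CYP2E1 pathway (40% of clearance) rises to 5× activity: 0.4 × 5 = 2.
The CYP1A2 pathway (18% of clearance) falls to 0.17× activity: 0.18 × 0.17 = 0.0306.
The remaining 42% of clearance is unaffected.
CL_new/CL_old = 2 + 0.0306 + 0.42 = 2.4506.
Dividing the baseline by the relative clearance: 34.9 / 2.4506 = 14.2 ng/mL.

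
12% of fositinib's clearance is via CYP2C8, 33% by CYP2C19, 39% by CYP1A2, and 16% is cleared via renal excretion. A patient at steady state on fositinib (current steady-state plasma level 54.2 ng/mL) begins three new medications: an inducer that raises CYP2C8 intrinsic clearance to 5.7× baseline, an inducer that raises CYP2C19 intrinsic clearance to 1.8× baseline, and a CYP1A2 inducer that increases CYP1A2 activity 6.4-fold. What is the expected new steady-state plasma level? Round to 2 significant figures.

14 ng/mL

CYP2C8: 0.12 × 5.7 = 0.684
CYP2C19: 0.33 × 1.8 = 0.594
CYP1A2: 0.39 × 6.4 = 2.496
Other: 0.16 (unchanged)
CL_new/CL_old = 0.684 + 0.594 + 2.496 + 0.16 = 3.934.
Dividing the baseline by the relative clearance: 54.2 / 3.934 = 14 ng/mL.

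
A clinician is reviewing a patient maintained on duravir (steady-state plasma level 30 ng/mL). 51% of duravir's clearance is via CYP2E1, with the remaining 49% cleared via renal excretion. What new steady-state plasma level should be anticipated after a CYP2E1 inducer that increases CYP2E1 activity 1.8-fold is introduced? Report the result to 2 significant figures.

21 ng/mL

CYP2E1: 0.51 × 1.8 = 0.918
Other: 0.49 (unchanged)
Relative clearance = 0.918 + 0.49 = 1.408.
Steady-state plasma level ∝ 1/CL, so new value = 30 / 1.408 = 21 ng/mL.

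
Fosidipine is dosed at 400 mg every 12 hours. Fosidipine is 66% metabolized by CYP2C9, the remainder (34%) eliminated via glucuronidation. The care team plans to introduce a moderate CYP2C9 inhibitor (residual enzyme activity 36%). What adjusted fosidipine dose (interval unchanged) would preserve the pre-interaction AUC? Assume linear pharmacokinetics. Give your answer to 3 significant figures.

231 mg

The CYP2C9 pathway (66% of clearance) drops to 0.36× activity: 0.66 × 0.36 = 0.2376.
Non-CYP routes (34%) are unchanged.
Relative clearance = 0.2376 + 0.34 = 0.5776.
Exposure is unchanged when dose changes in proportion to clearance. New dose = 400 mg × 0.5776 = 231 mg.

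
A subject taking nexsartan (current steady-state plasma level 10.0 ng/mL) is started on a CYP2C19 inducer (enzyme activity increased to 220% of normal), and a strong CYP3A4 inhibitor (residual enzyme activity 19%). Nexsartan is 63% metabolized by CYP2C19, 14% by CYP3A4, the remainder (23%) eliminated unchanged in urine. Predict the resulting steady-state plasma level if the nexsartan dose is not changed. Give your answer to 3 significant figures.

6.09 ng/mL

CYP2C19: 0.63 × 2.2 = 1.386
CYP3A4: 0.14 × 0.19 = 0.0266
Other: 0.23 (unchanged)
New clearance relative to baseline: 1.386 + 0.0266 + 0.23 = 1.6426.
Dividing the baseline by the relative clearance: 10.0 / 1.6426 = 6.09 ng/mL.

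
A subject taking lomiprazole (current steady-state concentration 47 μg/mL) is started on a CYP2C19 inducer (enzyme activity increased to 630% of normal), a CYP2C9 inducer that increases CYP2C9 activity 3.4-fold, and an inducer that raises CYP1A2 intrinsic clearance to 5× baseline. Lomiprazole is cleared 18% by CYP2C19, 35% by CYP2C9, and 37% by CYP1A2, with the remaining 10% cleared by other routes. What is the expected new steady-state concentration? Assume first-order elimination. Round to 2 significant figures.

CYP2C19: 0.18 × 6.3 = 1.134
CYP2C9: 0.35 × 3.4 = 1.19
CYP1A2: 0.37 × 5 = 1.85
Other: 0.1 (unchanged)
CL_new/CL_old = 1.134 + 1.19 + 1.85 + 0.1 = 4.274.
Steady-state concentration ∝ 1/CL: new value = 47 / 4.274 = 11 μg/mL.

11 μg/mL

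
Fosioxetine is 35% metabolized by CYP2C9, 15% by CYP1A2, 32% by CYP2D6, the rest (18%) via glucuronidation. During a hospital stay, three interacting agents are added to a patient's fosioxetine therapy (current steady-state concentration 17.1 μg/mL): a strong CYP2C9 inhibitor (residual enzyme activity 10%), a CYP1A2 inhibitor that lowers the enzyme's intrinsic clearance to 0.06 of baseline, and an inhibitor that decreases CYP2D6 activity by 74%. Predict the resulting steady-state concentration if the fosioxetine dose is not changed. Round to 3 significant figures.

The CYP2C9 pathway (35% of clearance) falls to 0.1× activity: 0.35 × 0.1 = 0.035.
The CYP1A2 pathway (15% of clearance) is reduced to 0.06× activity: 0.15 × 0.06 = 0.009.
The CYP2D6 pathway (32% of clearance) falls to 0.26× activity: 0.32 × 0.26 = 0.0832.
Non-CYP routes (18%) are unchanged.
Relative clearance = 0.035 + 0.009 + 0.0832 + 0.18 = 0.3072.
Dividing the baseline by the relative clearance: 17.1 / 0.3072 = 55.7 μg/mL.

55.7 μg/mL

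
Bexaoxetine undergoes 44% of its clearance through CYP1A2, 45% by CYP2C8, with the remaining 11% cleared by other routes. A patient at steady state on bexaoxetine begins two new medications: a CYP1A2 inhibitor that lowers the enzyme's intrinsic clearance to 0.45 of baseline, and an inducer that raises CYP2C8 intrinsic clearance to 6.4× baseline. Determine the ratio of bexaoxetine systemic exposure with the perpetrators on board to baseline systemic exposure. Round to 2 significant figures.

The CYP1A2 pathway (44% of clearance) drops to 0.45× activity: 0.44 × 0.45 = 0.198.
The CYP2C8 pathway (45% of clearance) increases to 6.4× activity: 0.45 × 6.4 = 2.88.
The remaining 11% of clearance is unaffected.
New clearance relative to baseline: 0.198 + 2.88 + 0.11 = 3.188.
Net systemic exposure ratio = 1 / 3.188 = 0.31.

0.31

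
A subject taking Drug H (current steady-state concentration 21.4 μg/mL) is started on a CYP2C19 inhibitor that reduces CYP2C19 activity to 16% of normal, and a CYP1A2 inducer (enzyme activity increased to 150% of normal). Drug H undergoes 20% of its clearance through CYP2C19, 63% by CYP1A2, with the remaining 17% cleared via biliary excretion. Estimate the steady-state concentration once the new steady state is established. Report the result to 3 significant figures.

The CYP2C19 pathway (20% of clearance) falls to 0.16× activity: 0.2 × 0.16 = 0.032.
The CYP1A2 pathway (63% of clearance) increases to 1.5× activity: 0.63 × 1.5 = 0.945.
Non-CYP routes (17%) are unchanged.
CL_new/CL_old = 0.032 + 0.945 + 0.17 = 1.147.
New steady-state concentration = 21.4 / 1.147 = 18.7 μg/mL (concentration scales inversely with clearance).

18.7 μg/mL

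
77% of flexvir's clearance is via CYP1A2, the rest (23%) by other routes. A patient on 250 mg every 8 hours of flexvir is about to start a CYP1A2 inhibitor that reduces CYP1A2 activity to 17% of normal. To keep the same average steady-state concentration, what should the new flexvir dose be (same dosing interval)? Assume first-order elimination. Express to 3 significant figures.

90.2 mg

The CYP1A2 pathway (77% of clearance) falls to 0.17× activity: 0.77 × 0.17 = 0.1309.
The remaining 23% of clearance is unaffected.
New clearance relative to baseline: 0.1309 + 0.23 = 0.3609.
Css,avg = (dose rate)/CL, so holding Css fixed requires dose ∝ CL: 250 × 0.3609 = 90.2 mg.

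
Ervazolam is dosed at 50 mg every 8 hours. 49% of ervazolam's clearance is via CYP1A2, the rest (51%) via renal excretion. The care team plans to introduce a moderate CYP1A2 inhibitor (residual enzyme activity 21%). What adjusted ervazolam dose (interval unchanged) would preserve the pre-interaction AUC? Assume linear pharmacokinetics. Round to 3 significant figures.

30.6 mg

The CYP1A2 pathway (49% of clearance) is reduced to 0.21× activity: 0.49 × 0.21 = 0.1029.
Non-CYP routes (51%) are unchanged.
CL_new/CL_old = 0.1029 + 0.51 = 0.6129.
Exposure is unchanged when dose changes in proportion to clearance. New dose = 50 mg × 0.6129 = 30.6 mg.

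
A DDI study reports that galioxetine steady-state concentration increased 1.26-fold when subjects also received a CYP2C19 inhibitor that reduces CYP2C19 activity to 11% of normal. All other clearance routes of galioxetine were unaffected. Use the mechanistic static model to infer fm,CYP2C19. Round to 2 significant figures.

CL'/CL = 1 / 1.26 = 0.7937
0.11·fm + (1 − fm) = 0.7937
fm = (0.7937 − 1) / (0.11 − 1) = 0.23

0.23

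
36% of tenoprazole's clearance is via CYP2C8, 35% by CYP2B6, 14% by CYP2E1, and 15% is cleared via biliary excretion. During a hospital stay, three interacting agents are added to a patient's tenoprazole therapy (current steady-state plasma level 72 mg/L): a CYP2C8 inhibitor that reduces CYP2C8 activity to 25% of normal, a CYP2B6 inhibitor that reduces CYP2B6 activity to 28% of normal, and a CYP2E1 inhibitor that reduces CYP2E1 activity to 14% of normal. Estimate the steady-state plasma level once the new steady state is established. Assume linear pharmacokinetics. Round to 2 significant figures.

2.0 × 10² mg/L

CYP2C8: 0.36 × 0.25 = 0.09
CYP2B6: 0.35 × 0.28 = 0.098
CYP2E1: 0.14 × 0.14 = 0.0196
Other: 0.15 (unchanged)
New clearance relative to baseline: 0.09 + 0.098 + 0.0196 + 0.15 = 0.3576.
Steady-state plasma level ∝ 1/CL: new value = 72 / 0.3576 = 2.0 × 10² mg/L.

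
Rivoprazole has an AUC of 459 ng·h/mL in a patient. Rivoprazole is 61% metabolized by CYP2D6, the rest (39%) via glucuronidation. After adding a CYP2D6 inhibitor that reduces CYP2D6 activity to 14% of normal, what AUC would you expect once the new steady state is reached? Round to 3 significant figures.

966 ng·h/mL

CYP2D6: 0.61 × 0.14 = 0.0854
Other: 0.39 (unchanged)
New clearance relative to baseline: 0.0854 + 0.39 = 0.4754.
AUC ∝ 1/CL, so new value = 459 / 0.4754 = 966 ng·h/mL.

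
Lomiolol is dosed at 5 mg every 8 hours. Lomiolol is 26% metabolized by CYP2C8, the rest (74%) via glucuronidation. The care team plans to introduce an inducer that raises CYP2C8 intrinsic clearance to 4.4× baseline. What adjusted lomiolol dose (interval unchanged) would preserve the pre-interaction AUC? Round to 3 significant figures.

The CYP2C8 pathway (26% of clearance) rises to 4.4× activity: 0.26 × 4.4 = 1.144.
The remaining 74% of clearance is unaffected.
CL_new/CL_old = 1.144 + 0.74 = 1.884.
Exposure is unchanged when dose changes in proportion to clearance. New dose = 5 mg × 1.884 = 9.42 mg.

9.42 mg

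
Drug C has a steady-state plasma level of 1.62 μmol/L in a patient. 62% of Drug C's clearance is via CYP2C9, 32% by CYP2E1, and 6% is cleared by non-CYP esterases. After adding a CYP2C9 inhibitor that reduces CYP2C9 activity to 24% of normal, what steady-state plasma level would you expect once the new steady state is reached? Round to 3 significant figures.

CYP2C9: 0.62 × 0.24 = 0.1488
CYP2E1: 0.32 (unchanged)
Other: 0.06 (unchanged)
New clearance relative to baseline: 0.1488 + 0.32 + 0.06 = 0.5288.
With dosing unchanged, steady-state plasma level scales as 1/CL: 1.62 / 0.5288 = 3.06 μmol/L.

3.06 μmol/L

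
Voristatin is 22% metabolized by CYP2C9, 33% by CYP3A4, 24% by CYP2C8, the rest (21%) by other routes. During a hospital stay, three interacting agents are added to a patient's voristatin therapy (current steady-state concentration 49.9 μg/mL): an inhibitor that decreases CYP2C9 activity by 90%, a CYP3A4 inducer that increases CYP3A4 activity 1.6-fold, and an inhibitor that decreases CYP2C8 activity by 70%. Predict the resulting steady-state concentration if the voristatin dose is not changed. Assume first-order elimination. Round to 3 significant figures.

The CYP2C9 pathway (22% of clearance) falls to 0.1× activity: 0.22 × 0.1 = 0.022.
The CYP3A4 pathway (33% of clearance) is boosted to 1.6× activity: 0.33 × 1.6 = 0.528.
The CYP2C8 pathway (24% of clearance) falls to 0.3× activity: 0.24 × 0.3 = 0.072.
The remaining 21% of clearance is unaffected.
Relative clearance = 0.022 + 0.528 + 0.072 + 0.21 = 0.832.
Steady-state concentration ∝ 1/CL: new value = 49.9 / 0.832 = 60.0 μg/mL.

60.0 μg/mL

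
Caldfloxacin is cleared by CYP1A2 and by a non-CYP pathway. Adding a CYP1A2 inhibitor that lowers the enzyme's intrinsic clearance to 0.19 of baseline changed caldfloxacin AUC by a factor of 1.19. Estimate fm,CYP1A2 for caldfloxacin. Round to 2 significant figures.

0.20

CL'/CL = 1 / 1.19 = 0.8403
0.19·fm + (1 − fm) = 0.8403
fm = (0.8403 − 1) / (0.19 − 1) = 0.20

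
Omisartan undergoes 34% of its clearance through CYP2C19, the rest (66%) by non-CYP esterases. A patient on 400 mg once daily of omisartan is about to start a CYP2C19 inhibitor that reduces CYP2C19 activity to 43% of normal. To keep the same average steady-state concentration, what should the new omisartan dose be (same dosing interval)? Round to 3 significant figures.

The CYP2C19 pathway (34% of clearance) drops to 0.43× activity: 0.34 × 0.43 = 0.1462.
The remaining 66% of clearance is unaffected.
New clearance relative to baseline: 0.1462 + 0.66 = 0.8062.
Css,avg = (dose rate)/CL, so holding Css fixed requires dose ∝ CL: 400 × 0.8062 = 322 mg.

322 mg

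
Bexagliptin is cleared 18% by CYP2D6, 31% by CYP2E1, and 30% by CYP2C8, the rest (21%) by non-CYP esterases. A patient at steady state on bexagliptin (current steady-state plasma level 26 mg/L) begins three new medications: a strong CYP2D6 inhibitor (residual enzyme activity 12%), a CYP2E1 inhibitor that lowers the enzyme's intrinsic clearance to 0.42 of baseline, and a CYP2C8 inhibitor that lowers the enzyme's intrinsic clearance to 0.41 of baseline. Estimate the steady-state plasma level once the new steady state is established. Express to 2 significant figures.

The CYP2D6 pathway (18% of clearance) is reduced to 0.12× activity: 0.18 × 0.12 = 0.0216.
The CYP2E1 pathway (31% of clearance) drops to 0.42× activity: 0.31 × 0.42 = 0.1302.
The CYP2C8 pathway (30% of clearance) drops to 0.41× activity: 0.3 × 0.41 = 0.123.
Non-CYP routes (21%) are unchanged.
CL_new/CL_old = 0.0216 + 0.1302 + 0.123 + 0.21 = 0.4848.
Steady-state plasma level ∝ 1/CL: new value = 26 / 0.4848 = 54 mg/L.

54 mg/L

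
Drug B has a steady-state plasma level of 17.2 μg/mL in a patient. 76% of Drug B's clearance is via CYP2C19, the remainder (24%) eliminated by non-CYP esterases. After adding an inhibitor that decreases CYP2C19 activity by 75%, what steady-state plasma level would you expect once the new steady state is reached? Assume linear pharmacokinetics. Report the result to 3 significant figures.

40.0 μg/mL

The CYP2C19 pathway (76% of clearance) is reduced to 0.25× activity: 0.76 × 0.25 = 0.19.
Non-CYP routes (24%) are unchanged.
Relative clearance = 0.19 + 0.24 = 0.43.
With dosing unchanged, steady-state plasma level scales as 1/CL: 17.2 / 0.43 = 40.0 μg/mL.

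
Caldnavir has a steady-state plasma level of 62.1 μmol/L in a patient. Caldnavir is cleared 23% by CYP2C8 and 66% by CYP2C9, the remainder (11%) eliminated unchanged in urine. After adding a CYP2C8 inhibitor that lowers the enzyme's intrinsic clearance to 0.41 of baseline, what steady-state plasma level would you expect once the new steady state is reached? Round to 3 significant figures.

The CYP2C8 pathway (23% of clearance) falls to 0.41× activity: 0.23 × 0.41 = 0.0943.
CYP2C9 (66%) and the residual 11% are unaffected.
New clearance relative to baseline: 0.0943 + 0.66 + 0.11 = 0.8643.
Steady-state plasma level ∝ 1/CL, so new value = 62.1 / 0.8643 = 71.9 μmol/L.

71.9 μmol/L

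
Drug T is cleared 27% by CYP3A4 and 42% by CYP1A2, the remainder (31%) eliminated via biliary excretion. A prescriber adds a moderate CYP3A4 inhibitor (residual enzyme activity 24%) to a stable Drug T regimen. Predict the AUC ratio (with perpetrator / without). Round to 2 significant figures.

The CYP3A4 pathway (27% of clearance) falls to 0.24× activity: 0.27 × 0.24 = 0.0648.
CYP1A2 (42%) and the residual 31% are unaffected.
Relative clearance = 0.0648 + 0.42 + 0.31 = 0.7948.
Since AUC ∝ 1/CL, the ratio is 1 / 0.7948 = 1.3.

1.3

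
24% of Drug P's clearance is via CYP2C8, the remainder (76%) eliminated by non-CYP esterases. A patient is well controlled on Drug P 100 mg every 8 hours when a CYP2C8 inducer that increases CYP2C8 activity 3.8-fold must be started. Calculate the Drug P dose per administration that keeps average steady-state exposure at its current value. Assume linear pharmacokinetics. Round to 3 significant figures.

The CYP2C8 pathway (24% of clearance) is boosted to 3.8× activity: 0.24 × 3.8 = 0.912.
Non-CYP routes (76%) are unchanged.
New clearance relative to baseline: 0.912 + 0.76 = 1.672.
Css,avg = (dose rate)/CL, so holding Css fixed requires dose ∝ CL: 100 × 1.672 = 167 mg.

167 mg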